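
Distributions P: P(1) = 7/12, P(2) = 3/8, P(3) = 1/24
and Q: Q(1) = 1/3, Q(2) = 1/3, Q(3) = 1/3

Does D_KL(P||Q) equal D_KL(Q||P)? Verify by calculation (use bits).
D_KL(P||Q) = 0.4097 bits, D_KL(Q||P) = 0.6742 bits. No — D_KL(P||Q) ≠ D_KL(Q||P) for this pair.

D_KL(P||Q) = Σ P(x) log₂(P(x)/Q(x))

Computing term by term:
  P(1)·log₂(P(1)/Q(1)) = (7/12)·log₂((7/12)/(1/3)) = 0.47096
  P(2)·log₂(P(2)/Q(2)) = (3/8)·log₂((3/8)/(1/3)) = 0.06372
  P(3)·log₂(P(3)/Q(3)) = (1/24)·log₂((1/24)/(1/3)) = -0.12500

D_KL(P||Q) = 0.47096 + 0.06372 - 0.12500 = 0.40968 ≈ 0.4097 bits

D_KL(Q||P) = Σ Q(x) log₂(Q(x)/P(x))

Computing term by term:
  Q(1)·log₂(Q(1)/P(1)) = (1/3)·log₂((1/3)/(7/12)) = -0.26912
  Q(2)·log₂(Q(2)/P(2)) = (1/3)·log₂((1/3)/(3/8)) = -0.05664
  Q(3)·log₂(Q(3)/P(3)) = (1/3)·log₂((1/3)/(1/24)) = 1.00000

D_KL(Q||P) = -0.26912 - 0.05664 + 1.00000 = 0.67424 ≈ 0.6742 bits

These are NOT equal (difference: 0.2645 bits). KL divergence is asymmetric: D_KL(P||Q) ≠ D_KL(Q||P) in general.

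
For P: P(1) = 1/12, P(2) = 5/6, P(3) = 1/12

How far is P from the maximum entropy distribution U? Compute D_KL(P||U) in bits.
0.7683 bits

U(i) = 1/3 for all i

D_KL(P||U) = Σ P(x) log₂(P(x) / (1/3))
           = Σ P(x) log₂(P(x)) + log₂(3)
           = log₂(3) - H(P)

H(P) = -Σ P(x) log₂(P(x)):
  -P(1)·log₂(P(1)) = -(1/12)·log₂(1/12) = 0.29875
  -P(2)·log₂(P(2)) = -(5/6)·log₂(5/6) = 0.21920
  -P(3)·log₂(P(3)) = -(1/12)·log₂(1/12) = 0.29875
H(P) = 0.29875 + 0.21920 + 0.29875 = 0.81670 bits

log₂(3) = 1.58496 bits

D_KL(P||U) = 1.58496 - 0.81670 = 0.76826 ≈ 0.7683 bits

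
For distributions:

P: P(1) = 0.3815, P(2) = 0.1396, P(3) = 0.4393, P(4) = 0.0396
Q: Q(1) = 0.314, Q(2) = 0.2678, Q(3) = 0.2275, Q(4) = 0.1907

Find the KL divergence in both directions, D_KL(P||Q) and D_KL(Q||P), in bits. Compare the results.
D_KL(P||Q) = 0.3032 bits, D_KL(Q||P) = 0.3800 bits. D_KL(Q||P) is larger than D_KL(P||Q) by 0.0768 bits; the two directions differ.

D_KL(P||Q) = Σ P(x) log₂(P(x)/Q(x))

Computing term by term:
  P(1)·log₂(P(1)/Q(1)) = 0.3815·log₂(0.3815/0.314) = 0.10717
  P(2)·log₂(P(2)/Q(2)) = 0.1396·log₂(0.1396/0.2678) = -0.13120
  P(3)·log₂(P(3)/Q(3)) = 0.4393·log₂(0.4393/0.2275) = 0.41705
  P(4)·log₂(P(4)/Q(4)) = 0.0396·log₂(0.0396/0.1907) = -0.08980

D_KL(P||Q) = 0.10717 - 0.13120 + 0.41705 - 0.08980 = 0.30322 ≈ 0.3032 bits

D_KL(Q||P) = Σ Q(x) log₂(Q(x)/P(x))

Computing term by term:
  Q(1)·log₂(Q(1)/P(1)) = 0.314·log₂(0.314/0.3815) = -0.08821
  Q(2)·log₂(Q(2)/P(2)) = 0.2678·log₂(0.2678/0.1396) = 0.25169
  Q(3)·log₂(Q(3)/P(3)) = 0.2275·log₂(0.2275/0.4393) = -0.21597
  Q(4)·log₂(Q(4)/P(4)) = 0.1907·log₂(0.1907/0.0396) = 0.43246

D_KL(Q||P) = -0.08821 + 0.25169 - 0.21597 + 0.43246 = 0.37997 ≈ 0.3800 bits

These are NOT equal (difference: 0.0768 bits). KL divergence is asymmetric: D_KL(P||Q) ≠ D_KL(Q||P) in general.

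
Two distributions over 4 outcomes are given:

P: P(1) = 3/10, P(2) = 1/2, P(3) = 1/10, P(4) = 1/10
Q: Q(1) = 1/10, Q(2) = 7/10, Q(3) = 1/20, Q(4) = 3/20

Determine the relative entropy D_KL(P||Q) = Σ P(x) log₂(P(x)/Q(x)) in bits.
0.2743 bits

D_KL(P||Q) = Σ P(x) log₂(P(x)/Q(x))

Computing term by term:
  P(1)·log₂(P(1)/Q(1)) = (3/10)·log₂((3/10)/(1/10)) = 0.47549
  P(2)·log₂(P(2)/Q(2)) = (1/2)·log₂((1/2)/(7/10)) = -0.24271
  P(3)·log₂(P(3)/Q(3)) = (1/10)·log₂((1/10)/(1/20)) = 0.10000
  P(4)·log₂(P(4)/Q(4)) = (1/10)·log₂((1/10)/(3/20)) = -0.05850

D_KL(P||Q) = 0.47549 - 0.24271 + 0.10000 - 0.05850 = 0.27428 ≈ 0.2743 bits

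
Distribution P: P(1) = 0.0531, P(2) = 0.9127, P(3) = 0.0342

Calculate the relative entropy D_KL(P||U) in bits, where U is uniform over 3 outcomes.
1.0732 bits

U(i) = 1/3 for all i

D_KL(P||U) = Σ P(x) log₂(P(x) / (1/3))
           = Σ P(x) log₂(P(x)) + log₂(3)
           = log₂(3) - H(P)

H(P) = -Σ P(x) log₂(P(x)):
  -P(1)·log₂(P(1)) = -(0.0531)·log₂(0.0531) = 0.22489
  -P(2)·log₂(P(2)) = -(0.9127)·log₂(0.9127) = 0.12028
  -P(3)·log₂(P(3)) = -(0.0342)·log₂(0.0342) = 0.16655
H(P) = 0.22489 + 0.12028 + 0.16655 = 0.51172 bits

log₂(3) = 1.58496 bits

D_KL(P||U) = 1.58496 - 0.51172 = 1.07324 ≈ 1.0732 bits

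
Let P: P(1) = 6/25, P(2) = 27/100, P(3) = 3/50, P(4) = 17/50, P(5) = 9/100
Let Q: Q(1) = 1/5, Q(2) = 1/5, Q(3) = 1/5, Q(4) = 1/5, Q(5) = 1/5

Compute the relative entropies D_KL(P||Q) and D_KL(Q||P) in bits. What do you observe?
D_KL(P||Q) = 0.2324 bits, D_KL(Q||P) = 0.2855 bits. The two directions give different values (D_KL(Q||P) exceeds D_KL(P||Q) by 0.0531 bits): KL divergence is asymmetric.

D_KL(P||Q) = Σ P(x) log₂(P(x)/Q(x))

Computing term by term:
  P(1)·log₂(P(1)/Q(1)) = (6/25)·log₂((6/25)/(1/5)) = 0.06313
  P(2)·log₂(P(2)/Q(2)) = (27/100)·log₂((27/100)/(1/5)) = 0.11690
  P(3)·log₂(P(3)/Q(3)) = (3/50)·log₂((3/50)/(1/5)) = -0.10422
  P(4)·log₂(P(4)/Q(4)) = (17/50)·log₂((17/50)/(1/5)) = 0.26028
  P(5)·log₂(P(5)/Q(5)) = (9/100)·log₂((9/100)/(1/5)) = -0.10368

D_KL(P||Q) = 0.06313 + 0.11690 - 0.10422 + 0.26028 - 0.10368 = 0.23241 ≈ 0.2324 bits

D_KL(Q||P) = Σ Q(x) log₂(Q(x)/P(x))

Computing term by term:
  Q(1)·log₂(Q(1)/P(1)) = (1/5)·log₂((1/5)/(6/25)) = -0.05261
  Q(2)·log₂(Q(2)/P(2)) = (1/5)·log₂((1/5)/(27/100)) = -0.08659
  Q(3)·log₂(Q(3)/P(3)) = (1/5)·log₂((1/5)/(3/50)) = 0.34739
  Q(4)·log₂(Q(4)/P(4)) = (1/5)·log₂((1/5)/(17/50)) = -0.15311
  Q(5)·log₂(Q(5)/P(5)) = (1/5)·log₂((1/5)/(9/100)) = 0.23040

D_KL(Q||P) = -0.05261 - 0.08659 + 0.34739 - 0.15311 + 0.23040 = 0.28548 ≈ 0.2855 bits

These are NOT equal (difference: 0.0531 bits). KL divergence is asymmetric: D_KL(P||Q) ≠ D_KL(Q||P) in general.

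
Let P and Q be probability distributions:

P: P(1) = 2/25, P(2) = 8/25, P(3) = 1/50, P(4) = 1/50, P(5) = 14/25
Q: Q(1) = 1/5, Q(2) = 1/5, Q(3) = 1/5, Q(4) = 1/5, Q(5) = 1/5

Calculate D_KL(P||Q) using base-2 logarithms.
0.8102 bits

D_KL(P||Q) = Σ P(x) log₂(P(x)/Q(x))

Computing term by term:
  P(1)·log₂(P(1)/Q(1)) = (2/25)·log₂((2/25)/(1/5)) = -0.10575
  P(2)·log₂(P(2)/Q(2)) = (8/25)·log₂((8/25)/(1/5)) = 0.21698
  P(3)·log₂(P(3)/Q(3)) = (1/50)·log₂((1/50)/(1/5)) = -0.06644
  P(4)·log₂(P(4)/Q(4)) = (1/50)·log₂((1/50)/(1/5)) = -0.06644
  P(5)·log₂(P(5)/Q(5)) = (14/25)·log₂((14/25)/(1/5)) = 0.83184

D_KL(P||Q) = -0.10575 + 0.21698 - 0.06644 - 0.06644 + 0.83184 = 0.81019 ≈ 0.8102 bits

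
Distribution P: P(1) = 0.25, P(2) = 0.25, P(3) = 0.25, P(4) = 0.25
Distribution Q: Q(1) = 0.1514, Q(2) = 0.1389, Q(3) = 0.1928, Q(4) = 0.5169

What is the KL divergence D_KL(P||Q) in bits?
0.2246 bits

D_KL(P||Q) = Σ P(x) log₂(P(x)/Q(x))

Computing term by term:
  P(1)·log₂(P(1)/Q(1)) = 0.25·log₂(0.25/0.1514) = 0.18089
  P(2)·log₂(P(2)/Q(2)) = 0.25·log₂(0.25/0.1389) = 0.21197
  P(3)·log₂(P(3)/Q(3)) = 0.25·log₂(0.25/0.1928) = 0.09371
  P(4)·log₂(P(4)/Q(4)) = 0.25·log₂(0.25/0.5169) = -0.26199

D_KL(P||Q) = 0.18089 + 0.21197 + 0.09371 - 0.26199 = 0.22458 ≈ 0.2246 bits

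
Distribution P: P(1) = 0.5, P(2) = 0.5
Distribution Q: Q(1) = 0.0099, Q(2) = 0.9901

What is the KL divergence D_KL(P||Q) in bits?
2.3364 bits

D_KL(P||Q) = Σ P(x) log₂(P(x)/Q(x))

Computing term by term:
  P(1)·log₂(P(1)/Q(1)) = 0.5·log₂(0.5/0.0099) = 2.82918
  P(2)·log₂(P(2)/Q(2)) = 0.5·log₂(0.5/0.9901) = -0.49282

D_KL(P||Q) = 2.82918 - 0.49282 = 2.33636 ≈ 2.3364 bits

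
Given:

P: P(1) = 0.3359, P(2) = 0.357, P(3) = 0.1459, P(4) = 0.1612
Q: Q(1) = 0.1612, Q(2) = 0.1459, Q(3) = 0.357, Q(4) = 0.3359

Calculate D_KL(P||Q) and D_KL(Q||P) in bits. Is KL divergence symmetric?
D_KL(P||Q) = 0.4576 bits, D_KL(Q||P) = 0.4576 bits. The two values coincide for this particular pair, but no — KL divergence is not symmetric in general.

D_KL(P||Q) = Σ P(x) log₂(P(x)/Q(x))

Computing term by term:
  P(1)·log₂(P(1)/Q(1)) = 0.3359·log₂(0.3359/0.1612) = 0.35578
  P(2)·log₂(P(2)/Q(2)) = 0.357·log₂(0.357/0.1459) = 0.46087
  P(3)·log₂(P(3)/Q(3)) = 0.1459·log₂(0.1459/0.357) = -0.18835
  P(4)·log₂(P(4)/Q(4)) = 0.1612·log₂(0.1612/0.3359) = -0.17074

D_KL(P||Q) = 0.35578 + 0.46087 - 0.18835 - 0.17074 = 0.45756 ≈ 0.4576 bits

D_KL(Q||P) = Σ Q(x) log₂(Q(x)/P(x))

Computing term by term:
  Q(1)·log₂(Q(1)/P(1)) = 0.1612·log₂(0.1612/0.3359) = -0.17074
  Q(2)·log₂(Q(2)/P(2)) = 0.1459·log₂(0.1459/0.357) = -0.18835
  Q(3)·log₂(Q(3)/P(3)) = 0.357·log₂(0.357/0.1459) = 0.46087
  Q(4)·log₂(Q(4)/P(4)) = 0.3359·log₂(0.3359/0.1612) = 0.35578

D_KL(Q||P) = -0.17074 - 0.18835 + 0.46087 + 0.35578 = 0.45756 ≈ 0.4576 bits

These ARE equal here. Q is P with outcomes relabeled (Q(1) = P(4), Q(2) = P(3), Q(3) = P(2), Q(4) = P(1)) by a relabeling that is its own inverse, so the two sums contain exactly the same terms in a different order. This is a special case — KL divergence is not symmetric in general: D_KL(P||Q) ≠ D_KL(Q||P) for most P, Q.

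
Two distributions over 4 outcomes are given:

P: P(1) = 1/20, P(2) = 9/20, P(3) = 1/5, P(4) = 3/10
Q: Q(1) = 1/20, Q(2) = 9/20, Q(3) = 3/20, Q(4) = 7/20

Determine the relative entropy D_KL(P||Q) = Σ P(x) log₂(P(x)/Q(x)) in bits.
0.0163 bits

D_KL(P||Q) = Σ P(x) log₂(P(x)/Q(x))

Computing term by term:
  P(1)·log₂(P(1)/Q(1)) = (1/20)·log₂((1/20)/(1/20)) = 0.00000
  P(2)·log₂(P(2)/Q(2)) = (9/20)·log₂((9/20)/(9/20)) = 0.00000
  P(3)·log₂(P(3)/Q(3)) = (1/5)·log₂((1/5)/(3/20)) = 0.08301
  P(4)·log₂(P(4)/Q(4)) = (3/10)·log₂((3/10)/(7/20)) = -0.06672

D_KL(P||Q) = 0.00000 + 0.00000 + 0.08301 - 0.06672 = 0.01629 ≈ 0.0163 bits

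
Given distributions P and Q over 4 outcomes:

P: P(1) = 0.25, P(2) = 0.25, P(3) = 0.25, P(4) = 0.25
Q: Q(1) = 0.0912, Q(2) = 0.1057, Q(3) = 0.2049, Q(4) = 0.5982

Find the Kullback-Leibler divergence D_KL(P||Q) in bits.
0.4313 bits

D_KL(P||Q) = Σ P(x) log₂(P(x)/Q(x))

Computing term by term:
  P(1)·log₂(P(1)/Q(1)) = 0.25·log₂(0.25/0.0912) = 0.36371
  P(2)·log₂(P(2)/Q(2)) = 0.25·log₂(0.25/0.1057) = 0.31049
  P(3)·log₂(P(3)/Q(3)) = 0.25·log₂(0.25/0.2049) = 0.07175
  P(4)·log₂(P(4)/Q(4)) = 0.25·log₂(0.25/0.5982) = -0.31467

D_KL(P||Q) = 0.36371 + 0.31049 + 0.07175 - 0.31467 = 0.43128 ≈ 0.4313 bits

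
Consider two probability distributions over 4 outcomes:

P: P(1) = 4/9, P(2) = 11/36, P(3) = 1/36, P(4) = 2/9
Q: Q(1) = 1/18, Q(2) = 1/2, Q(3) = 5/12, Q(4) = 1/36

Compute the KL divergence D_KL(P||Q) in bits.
1.6744 bits

D_KL(P||Q) = Σ P(x) log₂(P(x)/Q(x))

Computing term by term:
  P(1)·log₂(P(1)/Q(1)) = (4/9)·log₂((4/9)/(1/18)) = 1.33333
  P(2)·log₂(P(2)/Q(2)) = (11/36)·log₂((11/36)/(1/2)) = -0.21710
  P(3)·log₂(P(3)/Q(3)) = (1/36)·log₂((1/36)/(5/12)) = -0.10852
  P(4)·log₂(P(4)/Q(4)) = (2/9)·log₂((2/9)/(1/36)) = 0.66667

D_KL(P||Q) = 1.33333 - 0.21710 - 0.10852 + 0.66667 = 1.67438 ≈ 1.6744 bits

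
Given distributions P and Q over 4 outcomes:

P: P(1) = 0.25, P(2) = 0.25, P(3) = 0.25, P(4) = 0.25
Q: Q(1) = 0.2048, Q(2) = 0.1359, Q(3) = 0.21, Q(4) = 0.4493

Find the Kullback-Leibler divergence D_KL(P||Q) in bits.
0.1432 bits

D_KL(P||Q) = Σ P(x) log₂(P(x)/Q(x))

Computing term by term:
  P(1)·log₂(P(1)/Q(1)) = 0.25·log₂(0.25/0.2048) = 0.07193
  P(2)·log₂(P(2)/Q(2)) = 0.25·log₂(0.25/0.1359) = 0.21985
  P(3)·log₂(P(3)/Q(3)) = 0.25·log₂(0.25/0.21) = 0.06288
  P(4)·log₂(P(4)/Q(4)) = 0.25·log₂(0.25/0.4493) = -0.21144

D_KL(P||Q) = 0.07193 + 0.21985 + 0.06288 - 0.21144 = 0.14322 ≈ 0.1432 bits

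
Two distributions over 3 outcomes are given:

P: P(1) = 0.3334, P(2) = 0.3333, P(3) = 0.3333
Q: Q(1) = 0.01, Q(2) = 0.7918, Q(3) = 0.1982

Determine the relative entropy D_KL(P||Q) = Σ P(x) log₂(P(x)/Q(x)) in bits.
1.5206 bits

D_KL(P||Q) = Σ P(x) log₂(P(x)/Q(x))

Computing term by term:
  P(1)·log₂(P(1)/Q(1)) = 0.3334·log₂(0.3334/0.01) = 1.68673
  P(2)·log₂(P(2)/Q(2)) = 0.3333·log₂(0.3333/0.7918) = -0.41606
  P(3)·log₂(P(3)/Q(3)) = 0.3333·log₂(0.3333/0.1982) = 0.24993

D_KL(P||Q) = 1.68673 - 0.41606 + 0.24993 = 1.52060 ≈ 1.5206 bits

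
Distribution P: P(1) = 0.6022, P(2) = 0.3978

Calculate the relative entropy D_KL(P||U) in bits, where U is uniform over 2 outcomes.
0.0304 bits

U(i) = 1/2 for all i

D_KL(P||U) = Σ P(x) log₂(P(x) / (1/2))
           = Σ P(x) log₂(P(x)) + log₂(2)
           = log₂(2) - H(P)

H(P) = -Σ P(x) log₂(P(x)):
  -P(1)·log₂(P(1)) = -(0.6022)·log₂(0.6022) = 0.44062
  -P(2)·log₂(P(2)) = -(0.3978)·log₂(0.3978) = 0.52903
H(P) = 0.44062 + 0.52903 = 0.96965 bits

log₂(2) = 1.00000 bits

D_KL(P||U) = 1.00000 - 0.96965 = 0.03035 ≈ 0.0304 bits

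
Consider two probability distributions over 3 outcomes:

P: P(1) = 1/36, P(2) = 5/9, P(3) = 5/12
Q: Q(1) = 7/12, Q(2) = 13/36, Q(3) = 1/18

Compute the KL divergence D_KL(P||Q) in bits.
1.4345 bits

D_KL(P||Q) = Σ P(x) log₂(P(x)/Q(x))

Computing term by term:
  P(1)·log₂(P(1)/Q(1)) = (1/36)·log₂((1/36)/(7/12)) = -0.12201
  P(2)·log₂(P(2)/Q(2)) = (5/9)·log₂((5/9)/(13/36)) = 0.34527
  P(3)·log₂(P(3)/Q(3)) = (5/12)·log₂((5/12)/(1/18)) = 1.21120

D_KL(P||Q) = -0.12201 + 0.34527 + 1.21120 = 1.43446 ≈ 1.4345 bits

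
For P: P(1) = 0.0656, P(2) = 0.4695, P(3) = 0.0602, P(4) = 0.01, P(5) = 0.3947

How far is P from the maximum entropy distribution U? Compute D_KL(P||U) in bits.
0.7121 bits

U(i) = 1/5 for all i

D_KL(P||U) = Σ P(x) log₂(P(x) / (1/5))
           = Σ P(x) log₂(P(x)) + log₂(5)
           = log₂(5) - H(P)

H(P) = -Σ P(x) log₂(P(x)):
  -P(1)·log₂(P(1)) = -(0.0656)·log₂(0.0656) = 0.25782
  -P(2)·log₂(P(2)) = -(0.4695)·log₂(0.4695) = 0.51213
  -P(3)·log₂(P(3)) = -(0.0602)·log₂(0.0602) = 0.24406
  -P(4)·log₂(P(4)) = -(0.01)·log₂(0.01) = 0.06644
  -P(5)·log₂(P(5)) = -(0.3947)·log₂(0.3947) = 0.52936
H(P) = 0.25782 + 0.51213 + 0.24406 + 0.06644 + 0.52936 = 1.60981 bits

log₂(5) = 2.32193 bits

D_KL(P||U) = 2.32193 - 1.60981 = 0.71212 ≈ 0.7121 bits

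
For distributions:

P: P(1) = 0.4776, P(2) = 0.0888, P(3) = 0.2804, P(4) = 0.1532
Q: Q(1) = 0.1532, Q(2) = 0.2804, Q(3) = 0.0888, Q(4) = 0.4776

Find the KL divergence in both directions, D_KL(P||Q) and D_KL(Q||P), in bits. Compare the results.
D_KL(P||Q) = 0.8500 bits, D_KL(Q||P) = 0.8500 bits. The two directions give exactly the same value for this pair.

D_KL(P||Q) = Σ P(x) log₂(P(x)/Q(x))

Computing term by term:
  P(1)·log₂(P(1)/Q(1)) = 0.4776·log₂(0.4776/0.1532) = 0.78345
  P(2)·log₂(P(2)/Q(2)) = 0.0888·log₂(0.0888/0.2804) = -0.14731
  P(3)·log₂(P(3)/Q(3)) = 0.2804·log₂(0.2804/0.0888) = 0.46514
  P(4)·log₂(P(4)/Q(4)) = 0.1532·log₂(0.1532/0.4776) = -0.25131

D_KL(P||Q) = 0.78345 - 0.14731 + 0.46514 - 0.25131 = 0.84997 ≈ 0.8500 bits

D_KL(Q||P) = Σ Q(x) log₂(Q(x)/P(x))

Computing term by term:
  Q(1)·log₂(Q(1)/P(1)) = 0.1532·log₂(0.1532/0.4776) = -0.25131
  Q(2)·log₂(Q(2)/P(2)) = 0.2804·log₂(0.2804/0.0888) = 0.46514
  Q(3)·log₂(Q(3)/P(3)) = 0.0888·log₂(0.0888/0.2804) = -0.14731
  Q(4)·log₂(Q(4)/P(4)) = 0.4776·log₂(0.4776/0.1532) = 0.78345

D_KL(Q||P) = -0.25131 + 0.46514 - 0.14731 + 0.78345 = 0.84997 ≈ 0.8500 bits

These ARE equal here. Q is P with outcomes relabeled (Q(1) = P(4), Q(2) = P(3), Q(3) = P(2), Q(4) = P(1)) by a relabeling that is its own inverse, so the two sums contain exactly the same terms in a different order. This is a special case — KL divergence is not symmetric in general: D_KL(P||Q) ≠ D_KL(Q||P) for most P, Q.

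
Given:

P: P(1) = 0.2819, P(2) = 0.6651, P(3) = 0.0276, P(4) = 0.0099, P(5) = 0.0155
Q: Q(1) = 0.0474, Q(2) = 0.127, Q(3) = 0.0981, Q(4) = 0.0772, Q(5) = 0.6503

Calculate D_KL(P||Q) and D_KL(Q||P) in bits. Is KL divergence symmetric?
D_KL(P||Q) = 2.1505 bits, D_KL(Q||P) = 3.4886 bits. No, KL divergence is not symmetric.

D_KL(P||Q) = Σ P(x) log₂(P(x)/Q(x))

Computing term by term:
  P(1)·log₂(P(1)/Q(1)) = 0.2819·log₂(0.2819/0.0474) = 0.72511
  P(2)·log₂(P(2)/Q(2)) = 0.6651·log₂(0.6651/0.127) = 1.58875
  P(3)·log₂(P(3)/Q(3)) = 0.0276·log₂(0.0276/0.0981) = -0.05050
  P(4)·log₂(P(4)/Q(4)) = 0.0099·log₂(0.0099/0.0772) = -0.02933
  P(5)·log₂(P(5)/Q(5)) = 0.0155·log₂(0.0155/0.6503) = -0.08356

D_KL(P||Q) = 0.72511 + 1.58875 - 0.05050 - 0.02933 - 0.08356 = 2.15047 ≈ 2.1505 bits

D_KL(Q||P) = Σ Q(x) log₂(Q(x)/P(x))

Computing term by term:
  Q(1)·log₂(Q(1)/P(1)) = 0.0474·log₂(0.0474/0.2819) = -0.12192
  Q(2)·log₂(Q(2)/P(2)) = 0.127·log₂(0.127/0.6651) = -0.30337
  Q(3)·log₂(Q(3)/P(3)) = 0.0981·log₂(0.0981/0.0276) = 0.17948
  Q(4)·log₂(Q(4)/P(4)) = 0.0772·log₂(0.0772/0.0099) = 0.22875
  Q(5)·log₂(Q(5)/P(5)) = 0.6503·log₂(0.6503/0.0155) = 3.50561

D_KL(Q||P) = -0.12192 - 0.30337 + 0.17948 + 0.22875 + 3.50561 = 3.48855 ≈ 3.4886 bits

These are NOT equal (difference: 1.3381 bits). KL divergence is asymmetric: D_KL(P||Q) ≠ D_KL(Q||P) in general.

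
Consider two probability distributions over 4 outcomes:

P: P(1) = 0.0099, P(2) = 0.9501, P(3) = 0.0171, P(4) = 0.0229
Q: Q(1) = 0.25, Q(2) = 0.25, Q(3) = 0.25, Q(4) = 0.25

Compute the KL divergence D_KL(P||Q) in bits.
1.6388 bits

D_KL(P||Q) = Σ P(x) log₂(P(x)/Q(x))

Computing term by term:
  P(1)·log₂(P(1)/Q(1)) = 0.0099·log₂(0.0099/0.25) = -0.04612
  P(2)·log₂(P(2)/Q(2)) = 0.9501·log₂(0.9501/0.25) = 1.83004
  P(3)·log₂(P(3)/Q(3)) = 0.0171·log₂(0.0171/0.25) = -0.06617
  P(4)·log₂(P(4)/Q(4)) = 0.0229·log₂(0.0229/0.25) = -0.07897

D_KL(P||Q) = -0.04612 + 1.83004 - 0.06617 - 0.07897 = 1.63878 ≈ 1.6388 bits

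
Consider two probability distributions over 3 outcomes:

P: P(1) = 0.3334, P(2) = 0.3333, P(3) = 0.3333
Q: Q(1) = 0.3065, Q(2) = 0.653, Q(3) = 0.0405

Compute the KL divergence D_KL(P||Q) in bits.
0.7306 bits

D_KL(P||Q) = Σ P(x) log₂(P(x)/Q(x))

Computing term by term:
  P(1)·log₂(P(1)/Q(1)) = 0.3334·log₂(0.3334/0.3065) = 0.04046
  P(2)·log₂(P(2)/Q(2)) = 0.3333·log₂(0.3333/0.653) = -0.32339
  P(3)·log₂(P(3)/Q(3)) = 0.3333·log₂(0.3333/0.0405) = 1.01351

D_KL(P||Q) = 0.04046 - 0.32339 + 1.01351 = 0.73058 ≈ 0.7306 bits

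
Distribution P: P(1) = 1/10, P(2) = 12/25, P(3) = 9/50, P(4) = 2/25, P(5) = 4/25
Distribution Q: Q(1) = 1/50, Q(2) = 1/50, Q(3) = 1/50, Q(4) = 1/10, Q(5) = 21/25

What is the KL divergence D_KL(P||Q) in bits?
2.5950 bits

D_KL(P||Q) = Σ P(x) log₂(P(x)/Q(x))

Computing term by term:
  P(1)·log₂(P(1)/Q(1)) = (1/10)·log₂((1/10)/(1/50)) = 0.23219
  P(2)·log₂(P(2)/Q(2)) = (12/25)·log₂((12/25)/(1/50)) = 2.20078
  P(3)·log₂(P(3)/Q(3)) = (9/50)·log₂((9/50)/(1/50)) = 0.57059
  P(4)·log₂(P(4)/Q(4)) = (2/25)·log₂((2/25)/(1/10)) = -0.02575
  P(5)·log₂(P(5)/Q(5)) = (4/25)·log₂((4/25)/(21/25)) = -0.38277

D_KL(P||Q) = 0.23219 + 2.20078 + 0.57059 - 0.02575 - 0.38277 = 2.59504 ≈ 2.5950 bits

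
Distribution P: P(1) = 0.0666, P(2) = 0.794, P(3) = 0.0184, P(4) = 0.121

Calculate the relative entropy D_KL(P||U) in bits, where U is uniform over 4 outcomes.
1.0007 bits

U(i) = 1/4 for all i

D_KL(P||U) = Σ P(x) log₂(P(x) / (1/4))
           = Σ P(x) log₂(P(x)) + log₂(4)
           = log₂(4) - H(P)

H(P) = -Σ P(x) log₂(P(x)):
  -P(1)·log₂(P(1)) = -(0.0666)·log₂(0.0666) = 0.26030
  -P(2)·log₂(P(2)) = -(0.794)·log₂(0.794) = 0.26423
  -P(3)·log₂(P(3)) = -(0.0184)·log₂(0.0184) = 0.10606
  -P(4)·log₂(P(4)) = -(0.121)·log₂(0.121) = 0.36868
H(P) = 0.26030 + 0.26423 + 0.10606 + 0.36868 = 0.99927 bits

log₂(4) = 2.00000 bits

D_KL(P||U) = 2.00000 - 0.99927 = 1.00073 ≈ 1.0007 bits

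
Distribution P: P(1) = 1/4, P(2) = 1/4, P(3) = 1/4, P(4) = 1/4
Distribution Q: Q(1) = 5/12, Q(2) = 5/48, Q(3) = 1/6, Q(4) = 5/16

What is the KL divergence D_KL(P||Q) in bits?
0.1973 bits

D_KL(P||Q) = Σ P(x) log₂(P(x)/Q(x))

Computing term by term:
  P(1)·log₂(P(1)/Q(1)) = (1/4)·log₂((1/4)/(5/12)) = -0.18424
  P(2)·log₂(P(2)/Q(2)) = (1/4)·log₂((1/4)/(5/48)) = 0.31576
  P(3)·log₂(P(3)/Q(3)) = (1/4)·log₂((1/4)/(1/6)) = 0.14624
  P(4)·log₂(P(4)/Q(4)) = (1/4)·log₂((1/4)/(5/16)) = -0.08048

D_KL(P||Q) = -0.18424 + 0.31576 + 0.14624 - 0.08048 = 0.19728 ≈ 0.1973 bits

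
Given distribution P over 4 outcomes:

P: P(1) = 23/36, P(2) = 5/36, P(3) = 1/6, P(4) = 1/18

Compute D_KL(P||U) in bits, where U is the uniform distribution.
0.5290 bits

U(i) = 1/4 for all i

D_KL(P||U) = Σ P(x) log₂(P(x) / (1/4))
           = Σ P(x) log₂(P(x)) + log₂(4)
           = log₂(4) - H(P)

H(P) = -Σ P(x) log₂(P(x)):
  -P(1)·log₂(P(1)) = -(23/36)·log₂(23/36) = 0.41295
  -P(2)·log₂(P(2)) = -(5/36)·log₂(5/36) = 0.39556
  -P(3)·log₂(P(3)) = -(1/6)·log₂(1/6) = 0.43083
  -P(4)·log₂(P(4)) = -(1/18)·log₂(1/18) = 0.23166
H(P) = 0.41295 + 0.39556 + 0.43083 + 0.23166 = 1.47100 bits

log₂(4) = 2.00000 bits

D_KL(P||U) = 2.00000 - 1.47100 = 0.52900 ≈ 0.5290 bits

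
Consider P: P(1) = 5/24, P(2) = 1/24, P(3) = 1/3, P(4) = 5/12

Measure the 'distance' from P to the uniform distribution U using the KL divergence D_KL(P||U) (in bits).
0.2829 bits

U(i) = 1/4 for all i

D_KL(P||U) = Σ P(x) log₂(P(x) / (1/4))
           = Σ P(x) log₂(P(x)) + log₂(4)
           = log₂(4) - H(P)

H(P) = -Σ P(x) log₂(P(x)):
  -P(1)·log₂(P(1)) = -(5/24)·log₂(5/24) = 0.47147
  -P(2)·log₂(P(2)) = -(1/24)·log₂(1/24) = 0.19104
  -P(3)·log₂(P(3)) = -(1/3)·log₂(1/3) = 0.52832
  -P(4)·log₂(P(4)) = -(5/12)·log₂(5/12) = 0.52626
H(P) = 0.47147 + 0.19104 + 0.52832 + 0.52626 = 1.71709 bits

log₂(4) = 2.00000 bits

D_KL(P||U) = 2.00000 - 1.71709 = 0.28291 ≈ 0.2829 bits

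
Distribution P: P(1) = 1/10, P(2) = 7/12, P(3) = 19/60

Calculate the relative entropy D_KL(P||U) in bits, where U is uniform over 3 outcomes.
0.2738 bits

U(i) = 1/3 for all i

D_KL(P||U) = Σ P(x) log₂(P(x) / (1/3))
           = Σ P(x) log₂(P(x)) + log₂(3)
           = log₂(3) - H(P)

H(P) = -Σ P(x) log₂(P(x)):
  -P(1)·log₂(P(1)) = -(1/10)·log₂(1/10) = 0.33219
  -P(2)·log₂(P(2)) = -(7/12)·log₂(7/12) = 0.45360
  -P(3)·log₂(P(3)) = -(19/60)·log₂(19/60) = 0.52534
H(P) = 0.33219 + 0.45360 + 0.52534 = 1.31113 bits

log₂(3) = 1.58496 bits

D_KL(P||U) = 1.58496 - 1.31113 = 0.27383 ≈ 0.2738 bits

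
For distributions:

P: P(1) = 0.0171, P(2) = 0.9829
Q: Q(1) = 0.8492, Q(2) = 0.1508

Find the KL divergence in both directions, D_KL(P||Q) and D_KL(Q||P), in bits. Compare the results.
D_KL(P||Q) = 2.5618 bits, D_KL(Q||P) = 4.3766 bits. D_KL(Q||P) is larger than D_KL(P||Q) by 1.8148 bits; the two directions differ.

D_KL(P||Q) = Σ P(x) log₂(P(x)/Q(x))

Computing term by term:
  P(1)·log₂(P(1)/Q(1)) = 0.0171·log₂(0.0171/0.8492) = -0.09634
  P(2)·log₂(P(2)/Q(2)) = 0.9829·log₂(0.9829/0.1508) = 2.65816

D_KL(P||Q) = -0.09634 + 2.65816 = 2.56182 ≈ 2.5618 bits

D_KL(Q||P) = Σ Q(x) log₂(Q(x)/P(x))

Computing term by term:
  Q(1)·log₂(Q(1)/P(1)) = 0.8492·log₂(0.8492/0.0171) = 4.78442
  Q(2)·log₂(Q(2)/P(2)) = 0.1508·log₂(0.1508/0.9829) = -0.40782

D_KL(Q||P) = 4.78442 - 0.40782 = 4.37660 ≈ 4.3766 bits

These are NOT equal (difference: 1.8148 bits). KL divergence is asymmetric: D_KL(P||Q) ≠ D_KL(Q||P) in general.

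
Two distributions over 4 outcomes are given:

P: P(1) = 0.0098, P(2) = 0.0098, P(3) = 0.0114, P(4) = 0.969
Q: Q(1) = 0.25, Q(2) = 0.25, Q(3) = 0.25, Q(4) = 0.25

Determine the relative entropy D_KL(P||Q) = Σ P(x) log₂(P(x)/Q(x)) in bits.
1.7516 bits

D_KL(P||Q) = Σ P(x) log₂(P(x)/Q(x))

Computing term by term:
  P(1)·log₂(P(1)/Q(1)) = 0.0098·log₂(0.0098/0.25) = -0.04580
  P(2)·log₂(P(2)/Q(2)) = 0.0098·log₂(0.0098/0.25) = -0.04580
  P(3)·log₂(P(3)/Q(3)) = 0.0114·log₂(0.0114/0.25) = -0.05078
  P(4)·log₂(P(4)/Q(4)) = 0.969·log₂(0.969/0.25) = 1.89398

D_KL(P||Q) = -0.04580 - 0.04580 - 0.05078 + 1.89398 = 1.75160 ≈ 1.7516 bits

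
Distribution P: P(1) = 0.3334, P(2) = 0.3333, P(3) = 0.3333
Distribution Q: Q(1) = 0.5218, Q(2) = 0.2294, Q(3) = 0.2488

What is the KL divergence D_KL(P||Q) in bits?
0.1048 bits

D_KL(P||Q) = Σ P(x) log₂(P(x)/Q(x))

Computing term by term:
  P(1)·log₂(P(1)/Q(1)) = 0.3334·log₂(0.3334/0.5218) = -0.21546
  P(2)·log₂(P(2)/Q(2)) = 0.3333·log₂(0.3333/0.2294) = 0.17963
  P(3)·log₂(P(3)/Q(3)) = 0.3333·log₂(0.3333/0.2488) = 0.14060

D_KL(P||Q) = -0.21546 + 0.17963 + 0.14060 = 0.10477 ≈ 0.1048 bits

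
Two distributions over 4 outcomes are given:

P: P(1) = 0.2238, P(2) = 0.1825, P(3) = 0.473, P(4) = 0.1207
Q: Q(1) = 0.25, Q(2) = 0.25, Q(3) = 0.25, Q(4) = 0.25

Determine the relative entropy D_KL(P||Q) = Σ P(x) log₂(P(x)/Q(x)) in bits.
0.1897 bits

D_KL(P||Q) = Σ P(x) log₂(P(x)/Q(x))

Computing term by term:
  P(1)·log₂(P(1)/Q(1)) = 0.2238·log₂(0.2238/0.25) = -0.03574
  P(2)·log₂(P(2)/Q(2)) = 0.1825·log₂(0.1825/0.25) = -0.08286
  P(3)·log₂(P(3)/Q(3)) = 0.473·log₂(0.473/0.25) = 0.43512
  P(4)·log₂(P(4)/Q(4)) = 0.1207·log₂(0.1207/0.25) = -0.12680

D_KL(P||Q) = -0.03574 - 0.08286 + 0.43512 - 0.12680 = 0.18972 ≈ 0.1897 bits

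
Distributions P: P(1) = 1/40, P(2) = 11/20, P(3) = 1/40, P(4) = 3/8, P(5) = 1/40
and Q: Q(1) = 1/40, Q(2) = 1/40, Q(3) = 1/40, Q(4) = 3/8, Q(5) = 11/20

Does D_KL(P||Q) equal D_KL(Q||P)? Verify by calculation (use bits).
D_KL(P||Q) = 2.3412 bits, D_KL(Q||P) = 2.3412 bits. Yes — for this pair D_KL(P||Q) = D_KL(Q||P).

D_KL(P||Q) = Σ P(x) log₂(P(x)/Q(x))

Computing term by term:
  P(1)·log₂(P(1)/Q(1)) = (1/40)·log₂((1/40)/(1/40)) = 0.00000
  P(2)·log₂(P(2)/Q(2)) = (11/20)·log₂((11/20)/(1/40)) = 2.45269
  P(3)·log₂(P(3)/Q(3)) = (1/40)·log₂((1/40)/(1/40)) = 0.00000
  P(4)·log₂(P(4)/Q(4)) = (3/8)·log₂((3/8)/(3/8)) = 0.00000
  P(5)·log₂(P(5)/Q(5)) = (1/40)·log₂((1/40)/(11/20)) = -0.11149

D_KL(P||Q) = 0.00000 + 2.45269 + 0.00000 + 0.00000 - 0.11149 = 2.34120 ≈ 2.3412 bits

D_KL(Q||P) = Σ Q(x) log₂(Q(x)/P(x))

Computing term by term:
  Q(1)·log₂(Q(1)/P(1)) = (1/40)·log₂((1/40)/(1/40)) = 0.00000
  Q(2)·log₂(Q(2)/P(2)) = (1/40)·log₂((1/40)/(11/20)) = -0.11149
  Q(3)·log₂(Q(3)/P(3)) = (1/40)·log₂((1/40)/(1/40)) = 0.00000
  Q(4)·log₂(Q(4)/P(4)) = (3/8)·log₂((3/8)/(3/8)) = 0.00000
  Q(5)·log₂(Q(5)/P(5)) = (11/20)·log₂((11/20)/(1/40)) = 2.45269

D_KL(Q||P) = 0.00000 - 0.11149 + 0.00000 + 0.00000 + 2.45269 = 2.34120 ≈ 2.3412 bits

These ARE equal here. Q is P with outcomes relabeled (Q(2) = P(5), Q(5) = P(2)) by a relabeling that is its own inverse, so the two sums contain exactly the same terms in a different order. This is a special case — KL divergence is not symmetric in general: D_KL(P||Q) ≠ D_KL(Q||P) for most P, Q.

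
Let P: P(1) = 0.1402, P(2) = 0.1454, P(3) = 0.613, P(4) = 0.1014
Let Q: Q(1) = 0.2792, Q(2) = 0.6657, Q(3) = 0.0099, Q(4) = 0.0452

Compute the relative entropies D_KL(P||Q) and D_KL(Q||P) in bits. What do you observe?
D_KL(P||Q) = 3.3085 bits, D_KL(Q||P) = 1.6270 bits. The two directions give different values (D_KL(P||Q) exceeds D_KL(Q||P) by 1.6815 bits): KL divergence is asymmetric.

D_KL(P||Q) = Σ P(x) log₂(P(x)/Q(x))

Computing term by term:
  P(1)·log₂(P(1)/Q(1)) = 0.1402·log₂(0.1402/0.2792) = -0.13933
  P(2)·log₂(P(2)/Q(2)) = 0.1454·log₂(0.1454/0.6657) = -0.31913
  P(3)·log₂(P(3)/Q(3)) = 0.613·log₂(0.613/0.0099) = 3.64877
  P(4)·log₂(P(4)/Q(4)) = 0.1014·log₂(0.1014/0.0452) = 0.11820

D_KL(P||Q) = -0.13933 - 0.31913 + 3.64877 + 0.11820 = 3.30851 ≈ 3.3085 bits

D_KL(Q||P) = Σ Q(x) log₂(Q(x)/P(x))

Computing term by term:
  Q(1)·log₂(Q(1)/P(1)) = 0.2792·log₂(0.2792/0.1402) = 0.27747
  Q(2)·log₂(Q(2)/P(2)) = 0.6657·log₂(0.6657/0.1454) = 1.46111
  Q(3)·log₂(Q(3)/P(3)) = 0.0099·log₂(0.0099/0.613) = -0.05893
  Q(4)·log₂(Q(4)/P(4)) = 0.0452·log₂(0.0452/0.1014) = -0.05269

D_KL(Q||P) = 0.27747 + 1.46111 - 0.05893 - 0.05269 = 1.62696 ≈ 1.6270 bits

These are NOT equal (difference: 1.6815 bits). KL divergence is asymmetric: D_KL(P||Q) ≠ D_KL(Q||P) in general.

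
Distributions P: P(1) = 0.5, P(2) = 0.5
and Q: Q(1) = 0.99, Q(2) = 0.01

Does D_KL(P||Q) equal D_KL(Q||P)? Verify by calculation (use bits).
D_KL(P||Q) = 2.3292 bits, D_KL(Q||P) = 0.9192 bits. No — D_KL(P||Q) ≠ D_KL(Q||P) for this pair.

D_KL(P||Q) = Σ P(x) log₂(P(x)/Q(x))

Computing term by term:
  P(1)·log₂(P(1)/Q(1)) = 0.5·log₂(0.5/0.99) = -0.49275
  P(2)·log₂(P(2)/Q(2)) = 0.5·log₂(0.5/0.01) = 2.82193

D_KL(P||Q) = -0.49275 + 2.82193 = 2.32918 ≈ 2.3292 bits

D_KL(Q||P) = Σ Q(x) log₂(Q(x)/P(x))

Computing term by term:
  Q(1)·log₂(Q(1)/P(1)) = 0.99·log₂(0.99/0.5) = 0.97565
  Q(2)·log₂(Q(2)/P(2)) = 0.01·log₂(0.01/0.5) = -0.05644

D_KL(Q||P) = 0.97565 - 0.05644 = 0.91921 ≈ 0.9192 bits

These are NOT equal (difference: 1.4100 bits). KL divergence is asymmetric: D_KL(P||Q) ≠ D_KL(Q||P) in general.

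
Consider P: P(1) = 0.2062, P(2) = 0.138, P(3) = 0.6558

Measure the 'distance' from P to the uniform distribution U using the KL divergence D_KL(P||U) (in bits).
0.3218 bits

U(i) = 1/3 for all i

D_KL(P||U) = Σ P(x) log₂(P(x) / (1/3))
           = Σ P(x) log₂(P(x)) + log₂(3)
           = log₂(3) - H(P)

H(P) = -Σ P(x) log₂(P(x)):
  -P(1)·log₂(P(1)) = -(0.2062)·log₂(0.2062) = 0.46970
  -P(2)·log₂(P(2)) = -(0.138)·log₂(0.138) = 0.39430
  -P(3)·log₂(P(3)) = -(0.6558)·log₂(0.6558) = 0.39917
H(P) = 0.46970 + 0.39430 + 0.39917 = 1.26317 bits

log₂(3) = 1.58496 bits

D_KL(P||U) = 1.58496 - 1.26317 = 0.32179 ≈ 0.3218 bits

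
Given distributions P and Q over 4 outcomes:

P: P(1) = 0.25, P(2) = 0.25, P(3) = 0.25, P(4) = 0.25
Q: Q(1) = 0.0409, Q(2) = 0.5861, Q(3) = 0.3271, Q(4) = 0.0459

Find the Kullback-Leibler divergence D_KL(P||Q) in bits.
0.8600 bits

D_KL(P||Q) = Σ P(x) log₂(P(x)/Q(x))

Computing term by term:
  P(1)·log₂(P(1)/Q(1)) = 0.25·log₂(0.25/0.0409) = 0.65294
  P(2)·log₂(P(2)/Q(2)) = 0.25·log₂(0.25/0.5861) = -0.30730
  P(3)·log₂(P(3)/Q(3)) = 0.25·log₂(0.25/0.3271) = -0.09695
  P(4)·log₂(P(4)/Q(4)) = 0.25·log₂(0.25/0.0459) = 0.61134

D_KL(P||Q) = 0.65294 - 0.30730 - 0.09695 + 0.61134 = 0.86003 ≈ 0.8600 bits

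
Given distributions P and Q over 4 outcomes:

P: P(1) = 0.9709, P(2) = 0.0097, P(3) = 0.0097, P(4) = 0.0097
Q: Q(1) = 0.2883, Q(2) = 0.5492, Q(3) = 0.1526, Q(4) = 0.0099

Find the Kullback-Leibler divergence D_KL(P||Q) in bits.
1.6054 bits

D_KL(P||Q) = Σ P(x) log₂(P(x)/Q(x))

Computing term by term:
  P(1)·log₂(P(1)/Q(1)) = 0.9709·log₂(0.9709/0.2883) = 1.70078
  P(2)·log₂(P(2)/Q(2)) = 0.0097·log₂(0.0097/0.5492) = -0.05649
  P(3)·log₂(P(3)/Q(3)) = 0.0097·log₂(0.0097/0.1526) = -0.03856
  P(4)·log₂(P(4)/Q(4)) = 0.0097·log₂(0.0097/0.0099) = -0.00029

D_KL(P||Q) = 1.70078 - 0.05649 - 0.03856 - 0.00029 = 1.60544 ≈ 1.6054 bits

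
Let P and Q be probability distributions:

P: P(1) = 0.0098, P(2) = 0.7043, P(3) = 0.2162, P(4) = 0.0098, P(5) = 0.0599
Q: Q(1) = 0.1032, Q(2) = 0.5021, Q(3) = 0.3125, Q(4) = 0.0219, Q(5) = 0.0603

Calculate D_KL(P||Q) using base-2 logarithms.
0.1837 bits

D_KL(P||Q) = Σ P(x) log₂(P(x)/Q(x))

Computing term by term:
  P(1)·log₂(P(1)/Q(1)) = 0.0098·log₂(0.0098/0.1032) = -0.03329
  P(2)·log₂(P(2)/Q(2)) = 0.7043·log₂(0.7043/0.5021) = 0.34385
  P(3)·log₂(P(3)/Q(3)) = 0.2162·log₂(0.2162/0.3125) = -0.11491
  P(4)·log₂(P(4)/Q(4)) = 0.0098·log₂(0.0098/0.0219) = -0.01137
  P(5)·log₂(P(5)/Q(5)) = 0.0599·log₂(0.0599/0.0603) = -0.00058

D_KL(P||Q) = -0.03329 + 0.34385 - 0.11491 - 0.01137 - 0.00058 = 0.18370 ≈ 0.1837 bits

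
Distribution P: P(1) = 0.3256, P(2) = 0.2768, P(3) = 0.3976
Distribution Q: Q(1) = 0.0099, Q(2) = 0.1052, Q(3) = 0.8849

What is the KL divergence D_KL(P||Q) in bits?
1.5683 bits

D_KL(P||Q) = Σ P(x) log₂(P(x)/Q(x))

Computing term by term:
  P(1)·log₂(P(1)/Q(1)) = 0.3256·log₂(0.3256/0.0099) = 1.64087
  P(2)·log₂(P(2)/Q(2)) = 0.2768·log₂(0.2768/0.1052) = 0.38633
  P(3)·log₂(P(3)/Q(3)) = 0.3976·log₂(0.3976/0.8849) = -0.45891

D_KL(P||Q) = 1.64087 + 0.38633 - 0.45891 = 1.56829 ≈ 1.5683 bits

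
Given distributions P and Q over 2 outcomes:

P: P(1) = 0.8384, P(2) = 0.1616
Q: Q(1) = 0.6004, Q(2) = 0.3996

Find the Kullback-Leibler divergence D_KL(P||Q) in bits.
0.1928 bits

D_KL(P||Q) = Σ P(x) log₂(P(x)/Q(x))

Computing term by term:
  P(1)·log₂(P(1)/Q(1)) = 0.8384·log₂(0.8384/0.6004) = 0.40387
  P(2)·log₂(P(2)/Q(2)) = 0.1616·log₂(0.1616/0.3996) = -0.21107

D_KL(P||Q) = 0.40387 - 0.21107 = 0.19280 ≈ 0.1928 bits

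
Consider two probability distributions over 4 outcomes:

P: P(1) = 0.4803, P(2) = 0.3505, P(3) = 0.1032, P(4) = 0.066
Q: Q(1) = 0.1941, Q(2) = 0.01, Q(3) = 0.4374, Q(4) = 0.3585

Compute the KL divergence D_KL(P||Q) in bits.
2.0502 bits

D_KL(P||Q) = Σ P(x) log₂(P(x)/Q(x))

Computing term by term:
  P(1)·log₂(P(1)/Q(1)) = 0.4803·log₂(0.4803/0.1941) = 0.62782
  P(2)·log₂(P(2)/Q(2)) = 0.3505·log₂(0.3505/0.01) = 1.79854
  P(3)·log₂(P(3)/Q(3)) = 0.1032·log₂(0.1032/0.4374) = -0.21502
  P(4)·log₂(P(4)/Q(4)) = 0.066·log₂(0.066/0.3585) = -0.16113

D_KL(P||Q) = 0.62782 + 1.79854 - 0.21502 - 0.16113 = 2.05021 ≈ 2.0502 bits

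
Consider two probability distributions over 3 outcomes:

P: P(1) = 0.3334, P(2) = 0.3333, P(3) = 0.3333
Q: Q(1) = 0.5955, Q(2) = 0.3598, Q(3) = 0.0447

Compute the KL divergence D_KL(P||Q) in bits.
0.6503 bits

D_KL(P||Q) = Σ P(x) log₂(P(x)/Q(x))

Computing term by term:
  P(1)·log₂(P(1)/Q(1)) = 0.3334·log₂(0.3334/0.5955) = -0.27900
  P(2)·log₂(P(2)/Q(2)) = 0.3333·log₂(0.3333/0.3598) = -0.03679
  P(3)·log₂(P(3)/Q(3)) = 0.3333·log₂(0.3333/0.0447) = 0.96606

D_KL(P||Q) = -0.27900 - 0.03679 + 0.96606 = 0.65027 ≈ 0.6503 bits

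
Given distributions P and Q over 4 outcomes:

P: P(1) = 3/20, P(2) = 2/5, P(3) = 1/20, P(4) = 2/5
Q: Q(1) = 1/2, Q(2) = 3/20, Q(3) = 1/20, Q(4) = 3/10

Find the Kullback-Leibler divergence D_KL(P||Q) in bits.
0.4715 bits

D_KL(P||Q) = Σ P(x) log₂(P(x)/Q(x))

Computing term by term:
  P(1)·log₂(P(1)/Q(1)) = (3/20)·log₂((3/20)/(1/2)) = -0.26054
  P(2)·log₂(P(2)/Q(2)) = (2/5)·log₂((2/5)/(3/20)) = 0.56601
  P(3)·log₂(P(3)/Q(3)) = (1/20)·log₂((1/20)/(1/20)) = 0.00000
  P(4)·log₂(P(4)/Q(4)) = (2/5)·log₂((2/5)/(3/10)) = 0.16601

D_KL(P||Q) = -0.26054 + 0.56601 + 0.00000 + 0.16601 = 0.47148 ≈ 0.4715 bits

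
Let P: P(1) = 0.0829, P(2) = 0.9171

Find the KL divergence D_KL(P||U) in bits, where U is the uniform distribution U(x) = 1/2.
0.5877 bits

U(i) = 1/2 for all i

D_KL(P||U) = Σ P(x) log₂(P(x) / (1/2))
           = Σ P(x) log₂(P(x)) + log₂(2)
           = log₂(2) - H(P)

H(P) = -Σ P(x) log₂(P(x)):
  -P(1)·log₂(P(1)) = -(0.0829)·log₂(0.0829) = 0.29782
  -P(2)·log₂(P(2)) = -(0.9171)·log₂(0.9171) = 0.11450
H(P) = 0.29782 + 0.11450 = 0.41232 bits

log₂(2) = 1.00000 bits

D_KL(P||U) = 1.00000 - 0.41232 = 0.58768 ≈ 0.5877 bits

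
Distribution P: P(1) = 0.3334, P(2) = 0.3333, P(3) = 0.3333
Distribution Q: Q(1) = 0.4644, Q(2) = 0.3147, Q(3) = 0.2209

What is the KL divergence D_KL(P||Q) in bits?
0.0660 bits

D_KL(P||Q) = Σ P(x) log₂(P(x)/Q(x))

Computing term by term:
  P(1)·log₂(P(1)/Q(1)) = 0.3334·log₂(0.3334/0.4644) = -0.15940
  P(2)·log₂(P(2)/Q(2)) = 0.3333·log₂(0.3333/0.3147) = 0.02761
  P(3)·log₂(P(3)/Q(3)) = 0.3333·log₂(0.3333/0.2209) = 0.19779

D_KL(P||Q) = -0.15940 + 0.02761 + 0.19779 = 0.06600 ≈ 0.0660 bits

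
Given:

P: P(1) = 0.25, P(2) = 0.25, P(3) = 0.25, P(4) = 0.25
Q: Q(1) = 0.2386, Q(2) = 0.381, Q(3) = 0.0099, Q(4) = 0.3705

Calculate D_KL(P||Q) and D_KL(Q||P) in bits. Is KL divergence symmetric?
D_KL(P||Q) = 0.8876 bits, D_KL(Q||P) = 0.3797 bits. No, KL divergence is not symmetric.

D_KL(P||Q) = Σ P(x) log₂(P(x)/Q(x))

Computing term by term:
  P(1)·log₂(P(1)/Q(1)) = 0.25·log₂(0.25/0.2386) = 0.01683
  P(2)·log₂(P(2)/Q(2)) = 0.25·log₂(0.25/0.381) = -0.15197
  P(3)·log₂(P(3)/Q(3)) = 0.25·log₂(0.25/0.0099) = 1.16459
  P(4)·log₂(P(4)/Q(4)) = 0.25·log₂(0.25/0.3705) = -0.14189

D_KL(P||Q) = 0.01683 - 0.15197 + 1.16459 - 0.14189 = 0.88756 ≈ 0.8876 bits

D_KL(Q||P) = Σ Q(x) log₂(Q(x)/P(x))

Computing term by term:
  Q(1)·log₂(Q(1)/P(1)) = 0.2386·log₂(0.2386/0.25) = -0.01607
  Q(2)·log₂(Q(2)/P(2)) = 0.381·log₂(0.381/0.25) = 0.23160
  Q(3)·log₂(Q(3)/P(3)) = 0.0099·log₂(0.0099/0.25) = -0.04612
  Q(4)·log₂(Q(4)/P(4)) = 0.3705·log₂(0.3705/0.25) = 0.21028

D_KL(Q||P) = -0.01607 + 0.23160 - 0.04612 + 0.21028 = 0.37969 ≈ 0.3797 bits

These are NOT equal (difference: 0.5079 bits). KL divergence is asymmetric: D_KL(P||Q) ≠ D_KL(Q||P) in general.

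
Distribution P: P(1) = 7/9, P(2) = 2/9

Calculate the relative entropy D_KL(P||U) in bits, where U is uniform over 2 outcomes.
0.2358 bits

U(i) = 1/2 for all i

D_KL(P||U) = Σ P(x) log₂(P(x) / (1/2))
           = Σ P(x) log₂(P(x)) + log₂(2)
           = log₂(2) - H(P)

H(P) = -Σ P(x) log₂(P(x)):
  -P(1)·log₂(P(1)) = -(7/9)·log₂(7/9) = 0.28200
  -P(2)·log₂(P(2)) = -(2/9)·log₂(2/9) = 0.48221
H(P) = 0.28200 + 0.48221 = 0.76421 bits

log₂(2) = 1.00000 bits

D_KL(P||U) = 1.00000 - 0.76421 = 0.23579 ≈ 0.2358 bits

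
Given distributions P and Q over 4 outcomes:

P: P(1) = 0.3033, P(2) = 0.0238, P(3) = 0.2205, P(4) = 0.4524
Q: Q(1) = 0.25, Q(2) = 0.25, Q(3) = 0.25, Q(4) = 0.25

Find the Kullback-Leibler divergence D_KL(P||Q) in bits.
0.3510 bits

D_KL(P||Q) = Σ P(x) log₂(P(x)/Q(x))

Computing term by term:
  P(1)·log₂(P(1)/Q(1)) = 0.3033·log₂(0.3033/0.25) = 0.08457
  P(2)·log₂(P(2)/Q(2)) = 0.0238·log₂(0.0238/0.25) = -0.08075
  P(3)·log₂(P(3)/Q(3)) = 0.2205·log₂(0.2205/0.25) = -0.03994
  P(4)·log₂(P(4)/Q(4)) = 0.4524·log₂(0.4524/0.25) = 0.38711

D_KL(P||Q) = 0.08457 - 0.08075 - 0.03994 + 0.38711 = 0.35099 ≈ 0.3510 bits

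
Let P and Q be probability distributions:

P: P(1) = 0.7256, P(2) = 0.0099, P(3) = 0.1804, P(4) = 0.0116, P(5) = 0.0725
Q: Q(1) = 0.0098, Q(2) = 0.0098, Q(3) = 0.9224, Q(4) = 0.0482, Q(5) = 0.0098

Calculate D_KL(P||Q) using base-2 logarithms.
4.2671 bits

D_KL(P||Q) = Σ P(x) log₂(P(x)/Q(x))

Computing term by term:
  P(1)·log₂(P(1)/Q(1)) = 0.7256·log₂(0.7256/0.0098) = 4.50616
  P(2)·log₂(P(2)/Q(2)) = 0.0099·log₂(0.0099/0.0098) = 0.00015
  P(3)·log₂(P(3)/Q(3)) = 0.1804·log₂(0.1804/0.9224) = -0.42470
  P(4)·log₂(P(4)/Q(4)) = 0.0116·log₂(0.0116/0.0482) = -0.02384
  P(5)·log₂(P(5)/Q(5)) = 0.0725·log₂(0.0725/0.0098) = 0.20932

D_KL(P||Q) = 4.50616 + 0.00015 - 0.42470 - 0.02384 + 0.20932 = 4.26709 ≈ 4.2671 bits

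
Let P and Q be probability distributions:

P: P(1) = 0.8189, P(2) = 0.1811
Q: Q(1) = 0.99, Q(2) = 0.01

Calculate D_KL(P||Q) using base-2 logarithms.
0.5326 bits

D_KL(P||Q) = Σ P(x) log₂(P(x)/Q(x))

Computing term by term:
  P(1)·log₂(P(1)/Q(1)) = 0.8189·log₂(0.8189/0.99) = -0.22417
  P(2)·log₂(P(2)/Q(2)) = 0.1811·log₂(0.1811/0.01) = 0.75677

D_KL(P||Q) = -0.22417 + 0.75677 = 0.53260 ≈ 0.5326 bits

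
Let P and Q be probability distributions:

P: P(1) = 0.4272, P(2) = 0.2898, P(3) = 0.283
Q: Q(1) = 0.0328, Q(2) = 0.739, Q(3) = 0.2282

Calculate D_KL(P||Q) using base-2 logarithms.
1.2785 bits

D_KL(P||Q) = Σ P(x) log₂(P(x)/Q(x))

Computing term by term:
  P(1)·log₂(P(1)/Q(1)) = 0.4272·log₂(0.4272/0.0328) = 1.58198
  P(2)·log₂(P(2)/Q(2)) = 0.2898·log₂(0.2898/0.739) = -0.39138
  P(3)·log₂(P(3)/Q(3)) = 0.283·log₂(0.283/0.2282) = 0.08787

D_KL(P||Q) = 1.58198 - 0.39138 + 0.08787 = 1.27847 ≈ 1.2785 bits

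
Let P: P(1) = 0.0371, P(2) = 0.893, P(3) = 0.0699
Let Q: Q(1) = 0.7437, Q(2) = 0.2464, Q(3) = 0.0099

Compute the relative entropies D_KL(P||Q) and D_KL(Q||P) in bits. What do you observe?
D_KL(P||Q) = 1.6955 bits, D_KL(Q||P) = 2.7310 bits. The two directions give different values (D_KL(Q||P) exceeds D_KL(P||Q) by 1.0355 bits): KL divergence is asymmetric.

D_KL(P||Q) = Σ P(x) log₂(P(x)/Q(x))

Computing term by term:
  P(1)·log₂(P(1)/Q(1)) = 0.0371·log₂(0.0371/0.7437) = -0.16047
  P(2)·log₂(P(2)/Q(2)) = 0.893·log₂(0.893/0.2464) = 1.65889
  P(3)·log₂(P(3)/Q(3)) = 0.0699·log₂(0.0699/0.0099) = 0.19710

D_KL(P||Q) = -0.16047 + 1.65889 + 0.19710 = 1.69552 ≈ 1.6955 bits

D_KL(Q||P) = Σ Q(x) log₂(Q(x)/P(x))

Computing term by term:
  Q(1)·log₂(Q(1)/P(1)) = 0.7437·log₂(0.7437/0.0371) = 3.21667
  Q(2)·log₂(Q(2)/P(2)) = 0.2464·log₂(0.2464/0.893) = -0.45773
  Q(3)·log₂(Q(3)/P(3)) = 0.0099·log₂(0.0099/0.0699) = -0.02792

D_KL(Q||P) = 3.21667 - 0.45773 - 0.02792 = 2.73102 ≈ 2.7310 bits

These are NOT equal (difference: 1.0355 bits). KL divergence is asymmetric: D_KL(P||Q) ≠ D_KL(Q||P) in general.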